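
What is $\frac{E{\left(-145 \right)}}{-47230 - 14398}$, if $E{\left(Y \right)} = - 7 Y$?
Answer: $- \frac{145}{8804} \approx -0.01647$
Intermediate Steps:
$\frac{E{\left(-145 \right)}}{-47230 - 14398} = \frac{\left(-7\right) \left(-145\right)}{-47230 - 14398} = \frac{1015}{-61628} = 1015 \left(- \frac{1}{61628}\right) = - \frac{145}{8804}$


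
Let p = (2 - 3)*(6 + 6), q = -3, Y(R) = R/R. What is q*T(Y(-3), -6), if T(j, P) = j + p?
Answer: 33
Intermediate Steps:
Y(R) = 1
p = -12 (p = -1*12 = -12)
T(j, P) = -12 + j (T(j, P) = j - 12 = -12 + j)
q*T(Y(-3), -6) = -3*(-12 + 1) = -3*(-11) = 33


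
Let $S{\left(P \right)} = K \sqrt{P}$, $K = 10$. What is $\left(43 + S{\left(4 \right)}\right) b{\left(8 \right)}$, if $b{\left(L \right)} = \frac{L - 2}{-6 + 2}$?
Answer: $- \frac{189}{2} \approx -94.5$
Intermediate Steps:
$S{\left(P \right)} = 10 \sqrt{P}$
$b{\left(L \right)} = \frac{1}{2} - \frac{L}{4}$ ($b{\left(L \right)} = \frac{-2 + L}{-4} = \left(-2 + L\right) \left(- \frac{1}{4}\right) = \frac{1}{2} - \frac{L}{4}$)
$\left(43 + S{\left(4 \right)}\right) b{\left(8 \right)} = \left(43 + 10 \sqrt{4}\right) \left(\frac{1}{2} - 2\right) = \left(43 + 10 \cdot 2\right) \left(\frac{1}{2} - 2\right) = \left(43 + 20\right) \left(- \frac{3}{2}\right) = 63 \left(- \frac{3}{2}\right) = - \frac{189}{2}$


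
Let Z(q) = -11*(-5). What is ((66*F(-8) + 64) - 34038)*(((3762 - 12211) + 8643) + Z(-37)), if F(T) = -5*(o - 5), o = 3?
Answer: -8295186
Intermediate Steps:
Z(q) = 55
F(T) = 10 (F(T) = -5*(3 - 5) = -5*(-2) = 10)
((66*F(-8) + 64) - 34038)*(((3762 - 12211) + 8643) + Z(-37)) = ((66*10 + 64) - 34038)*(((3762 - 12211) + 8643) + 55) = ((660 + 64) - 34038)*((-8449 + 8643) + 55) = (724 - 34038)*(194 + 55) = -33314*249 = -8295186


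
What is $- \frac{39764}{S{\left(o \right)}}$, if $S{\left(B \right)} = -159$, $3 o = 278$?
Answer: $\frac{39764}{159} \approx 250.09$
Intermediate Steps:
$o = \frac{278}{3}$ ($o = \frac{1}{3} \cdot 278 = \frac{278}{3} \approx 92.667$)
$- \frac{39764}{S{\left(o \right)}} = - \frac{39764}{-159} = \left(-39764\right) \left(- \frac{1}{159}\right) = \frac{39764}{159}$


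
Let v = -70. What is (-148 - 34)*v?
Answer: 12740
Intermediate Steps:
(-148 - 34)*v = (-148 - 34)*(-70) = -182*(-70) = 12740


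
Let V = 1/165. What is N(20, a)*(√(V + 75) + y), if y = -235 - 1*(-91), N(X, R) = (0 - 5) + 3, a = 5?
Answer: 288 - 4*√510510/165 ≈ 270.68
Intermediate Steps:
V = 1/165 ≈ 0.0060606
N(X, R) = -2 (N(X, R) = -5 + 3 = -2)
y = -144 (y = -235 + 91 = -144)
N(20, a)*(√(V + 75) + y) = -2*(√(1/165 + 75) - 144) = -2*(√(12376/165) - 144) = -2*(2*√510510/165 - 144) = -2*(-144 + 2*√510510/165) = 288 - 4*√510510/165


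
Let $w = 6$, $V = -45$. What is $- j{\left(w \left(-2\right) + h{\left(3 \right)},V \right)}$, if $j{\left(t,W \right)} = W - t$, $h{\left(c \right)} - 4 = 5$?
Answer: $42$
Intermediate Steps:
$h{\left(c \right)} = 9$ ($h{\left(c \right)} = 4 + 5 = 9$)
$- j{\left(w \left(-2\right) + h{\left(3 \right)},V \right)} = - (-45 - \left(6 \left(-2\right) + 9\right)) = - (-45 - \left(-12 + 9\right)) = - (-45 - -3) = - (-45 + 3) = \left(-1\right) \left(-42\right) = 42$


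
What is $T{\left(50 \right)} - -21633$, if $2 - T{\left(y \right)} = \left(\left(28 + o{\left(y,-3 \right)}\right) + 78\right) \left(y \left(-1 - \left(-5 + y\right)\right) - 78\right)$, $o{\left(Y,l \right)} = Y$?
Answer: $392603$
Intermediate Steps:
$T{\left(y \right)} = 2 - \left(-78 + y \left(4 - y\right)\right) \left(106 + y\right)$ ($T{\left(y \right)} = 2 - \left(\left(28 + y\right) + 78\right) \left(y \left(-1 - \left(-5 + y\right)\right) - 78\right) = 2 - \left(106 + y\right) \left(y \left(4 - y\right) - 78\right) = 2 - \left(106 + y\right) \left(-78 + y \left(4 - y\right)\right) = 2 - \left(-78 + y \left(4 - y\right)\right) \left(106 + y\right)$)
$T{\left(50 \right)} - -21633 = \left(8270 + 50^{3} - 17300 + 102 \cdot 50^{2}\right) - -21633 = \left(8270 + 125000 - 17300 + 102 \cdot 2500\right) + 21633 = \left(8270 + 125000 - 17300 + 255000\right) + 21633 = 370970 + 21633 = 392603$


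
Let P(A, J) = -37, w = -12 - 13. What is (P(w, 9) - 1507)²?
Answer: 2383936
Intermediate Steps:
w = -25
(P(w, 9) - 1507)² = (-37 - 1507)² = (-1544)² = 2383936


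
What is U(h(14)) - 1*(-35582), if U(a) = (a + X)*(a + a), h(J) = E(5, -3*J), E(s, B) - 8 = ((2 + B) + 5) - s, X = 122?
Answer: 29822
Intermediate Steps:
E(s, B) = 15 + B - s (E(s, B) = 8 + (((2 + B) + 5) - s) = 8 + ((7 + B) - s) = 8 + (7 + B - s) = 15 + B - s)
h(J) = 10 - 3*J (h(J) = 15 - 3*J - 1*5 = 15 - 3*J - 5 = 10 - 3*J)
U(a) = 2*a*(122 + a) (U(a) = (a + 122)*(a + a) = (122 + a)*(2*a) = 2*a*(122 + a))
U(h(14)) - 1*(-35582) = 2*(10 - 3*14)*(122 + (10 - 3*14)) - 1*(-35582) = 2*(10 - 42)*(122 + (10 - 42)) + 35582 = 2*(-32)*(122 - 32) + 35582 = 2*(-32)*90 + 35582 = -5760 + 35582 = 29822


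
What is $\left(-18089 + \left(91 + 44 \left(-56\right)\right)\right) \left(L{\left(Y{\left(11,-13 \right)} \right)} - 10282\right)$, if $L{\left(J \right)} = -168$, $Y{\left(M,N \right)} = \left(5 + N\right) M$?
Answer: $213827900$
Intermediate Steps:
$Y{\left(M,N \right)} = M \left(5 + N\right)$
$\left(-18089 + \left(91 + 44 \left(-56\right)\right)\right) \left(L{\left(Y{\left(11,-13 \right)} \right)} - 10282\right) = \left(-18089 + \left(91 + 44 \left(-56\right)\right)\right) \left(-168 - 10282\right) = \left(-18089 + \left(91 - 2464\right)\right) \left(-10450\right) = \left(-18089 - 2373\right) \left(-10450\right) = \left(-20462\right) \left(-10450\right) = 213827900$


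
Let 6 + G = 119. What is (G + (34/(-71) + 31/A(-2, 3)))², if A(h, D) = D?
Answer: 684764224/45369 ≈ 15093.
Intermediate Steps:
G = 113 (G = -6 + 119 = 113)
(G + (34/(-71) + 31/A(-2, 3)))² = (113 + (34/(-71) + 31/3))² = (113 + (34*(-1/71) + 31*(⅓)))² = (113 + (-34/71 + 31/3))² = (113 + 2099/213)² = (26168/213)² = 684764224/45369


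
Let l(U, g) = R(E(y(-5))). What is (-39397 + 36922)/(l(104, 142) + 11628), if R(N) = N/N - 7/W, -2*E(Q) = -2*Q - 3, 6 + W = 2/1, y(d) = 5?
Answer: -9900/46523 ≈ -0.21280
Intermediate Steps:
W = -4 (W = -6 + 2/1 = -6 + 2*1 = -6 + 2 = -4)
E(Q) = 3/2 + Q (E(Q) = -(-2*Q - 3)/2 = -(-3 - 2*Q)/2 = 3/2 + Q)
R(N) = 11/4 (R(N) = N/N - 7/(-4) = 1 - 7*(-¼) = 1 + 7/4 = 11/4)
l(U, g) = 11/4
(-39397 + 36922)/(l(104, 142) + 11628) = (-39397 + 36922)/(11/4 + 11628) = -2475/46523/4 = -2475*4/46523 = -9900/46523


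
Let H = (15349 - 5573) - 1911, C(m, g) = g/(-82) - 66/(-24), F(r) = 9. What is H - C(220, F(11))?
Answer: 1289427/164 ≈ 7862.4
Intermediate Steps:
C(m, g) = 11/4 - g/82 (C(m, g) = g*(-1/82) - 66*(-1/24) = -g/82 + 11/4 = 11/4 - g/82)
H = 7865 (H = 9776 - 1911 = 7865)
H - C(220, F(11)) = 7865 - (11/4 - 1/82*9) = 7865 - (11/4 - 9/82) = 7865 - 1*433/164 = 7865 - 433/164 = 1289427/164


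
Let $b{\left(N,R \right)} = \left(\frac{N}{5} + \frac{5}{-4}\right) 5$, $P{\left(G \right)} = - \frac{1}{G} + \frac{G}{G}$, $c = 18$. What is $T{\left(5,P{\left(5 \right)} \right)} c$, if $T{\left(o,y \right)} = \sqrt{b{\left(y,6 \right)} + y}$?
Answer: $\frac{9 i \sqrt{465}}{5} \approx 38.815 i$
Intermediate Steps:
$P{\left(G \right)} = 1 - \frac{1}{G}$ ($P{\left(G \right)} = - \frac{1}{G} + 1 = 1 - \frac{1}{G}$)
$b{\left(N,R \right)} = - \frac{25}{4} + N$ ($b{\left(N,R \right)} = \left(N \frac{1}{5} + 5 \left(- \frac{1}{4}\right)\right) 5 = \left(\frac{N}{5} - \frac{5}{4}\right) 5 = \left(- \frac{5}{4} + \frac{N}{5}\right) 5 = - \frac{25}{4} + N$)
$T{\left(o,y \right)} = \sqrt{- \frac{25}{4} + 2 y}$ ($T{\left(o,y \right)} = \sqrt{\left(- \frac{25}{4} + y\right) + y} = \sqrt{- \frac{25}{4} + 2 y}$)
$T{\left(5,P{\left(5 \right)} \right)} c = \frac{\sqrt{-25 + 8 \frac{-1 + 5}{5}}}{2} \cdot 18 = \frac{\sqrt{-25 + 8 \cdot \frac{1}{5} \cdot 4}}{2} \cdot 18 = \frac{\sqrt{-25 + 8 \cdot \frac{4}{5}}}{2} \cdot 18 = \frac{\sqrt{-25 + \frac{32}{5}}}{2} \cdot 18 = \frac{\sqrt{- \frac{93}{5}}}{2} \cdot 18 = \frac{\frac{1}{5} i \sqrt{465}}{2} \cdot 18 = \frac{i \sqrt{465}}{10} \cdot 18 = \frac{9 i \sqrt{465}}{5}$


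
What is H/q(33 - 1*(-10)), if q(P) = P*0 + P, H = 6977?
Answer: 6977/43 ≈ 162.26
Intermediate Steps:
q(P) = P (q(P) = 0 + P = P)
H/q(33 - 1*(-10)) = 6977/(33 - 1*(-10)) = 6977/(33 + 10) = 6977/43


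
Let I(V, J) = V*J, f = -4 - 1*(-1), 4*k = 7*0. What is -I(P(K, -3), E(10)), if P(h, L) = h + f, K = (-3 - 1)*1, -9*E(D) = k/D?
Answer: 0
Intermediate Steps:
k = 0 (k = (7*0)/4 = (1/4)*0 = 0)
E(D) = 0 (E(D) = -0/D = -1/9*0 = 0)
f = -3 (f = -4 + 1 = -3)
K = -4 (K = -4*1 = -4)
P(h, L) = -3 + h (P(h, L) = h - 3 = -3 + h)
I(V, J) = J*V
-I(P(K, -3), E(10)) = -0*(-3 - 4) = -0*(-7) = -1*0 = 0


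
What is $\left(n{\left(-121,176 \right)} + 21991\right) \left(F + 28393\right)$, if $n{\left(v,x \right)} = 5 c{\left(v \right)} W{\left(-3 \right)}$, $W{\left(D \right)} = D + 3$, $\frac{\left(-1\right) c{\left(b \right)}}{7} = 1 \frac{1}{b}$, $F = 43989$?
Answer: $1591752562$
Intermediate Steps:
$c{\left(b \right)} = - \frac{7}{b}$ ($c{\left(b \right)} = - 7 \cdot 1 \frac{1}{b} = - \frac{7}{b}$)
$W{\left(D \right)} = 3 + D$
$n{\left(v,x \right)} = 0$ ($n{\left(v,x \right)} = 5 \left(- \frac{7}{v}\right) \left(3 - 3\right) = - \frac{35}{v} 0 = 0$)
$\left(n{\left(-121,176 \right)} + 21991\right) \left(F + 28393\right) = \left(0 + 21991\right) \left(43989 + 28393\right) = 21991 \cdot 72382 = 1591752562$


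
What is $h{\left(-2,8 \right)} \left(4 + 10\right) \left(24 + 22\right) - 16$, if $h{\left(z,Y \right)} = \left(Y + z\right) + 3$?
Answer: $5780$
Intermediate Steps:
$h{\left(z,Y \right)} = 3 + Y + z$
$h{\left(-2,8 \right)} \left(4 + 10\right) \left(24 + 22\right) - 16 = \left(3 + 8 - 2\right) \left(4 + 10\right) \left(24 + 22\right) - 16 = 9 \cdot 14 \cdot 46 - 16 = 9 \cdot 644 - 16 = 5796 - 16 = 5780$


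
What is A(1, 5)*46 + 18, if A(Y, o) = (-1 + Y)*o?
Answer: 18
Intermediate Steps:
A(Y, o) = o*(-1 + Y)
A(1, 5)*46 + 18 = (5*(-1 + 1))*46 + 18 = (5*0)*46 + 18 = 0*46 + 18 = 0 + 18 = 18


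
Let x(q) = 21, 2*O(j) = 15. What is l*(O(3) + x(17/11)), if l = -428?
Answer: -12198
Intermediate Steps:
O(j) = 15/2 (O(j) = (½)*15 = 15/2)
l*(O(3) + x(17/11)) = -428*(15/2 + 21) = -428*57/2 = -12198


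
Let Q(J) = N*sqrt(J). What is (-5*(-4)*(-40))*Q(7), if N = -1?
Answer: 800*sqrt(7) ≈ 2116.6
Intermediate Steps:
Q(J) = -sqrt(J)
(-5*(-4)*(-40))*Q(7) = (-5*(-4)*(-40))*(-sqrt(7)) = (20*(-40))*(-sqrt(7)) = -(-800)*sqrt(7) = 800*sqrt(7)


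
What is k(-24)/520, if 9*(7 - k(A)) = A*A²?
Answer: 1543/520 ≈ 2.9673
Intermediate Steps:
k(A) = 7 - A³/9 (k(A) = 7 - A*A²/9 = 7 - A³/9)
k(-24)/520 = (7 - ⅑*(-24)³)/520 = (7 - ⅑*(-13824))*(1/520) = (7 + 1536)*(1/520) = 1543*(1/520) = 1543/520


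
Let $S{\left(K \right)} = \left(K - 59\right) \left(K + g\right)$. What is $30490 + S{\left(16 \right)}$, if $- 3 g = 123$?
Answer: $31565$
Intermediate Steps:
$g = -41$ ($g = \left(- \frac{1}{3}\right) 123 = -41$)
$S{\left(K \right)} = \left(-59 + K\right) \left(-41 + K\right)$ ($S{\left(K \right)} = \left(K - 59\right) \left(K - 41\right) = \left(-59 + K\right) \left(-41 + K\right)$)
$30490 + S{\left(16 \right)} = 30490 + \left(2419 + 16^{2} - 1600\right) = 30490 + \left(2419 + 256 - 1600\right) = 30490 + 1075 = 31565$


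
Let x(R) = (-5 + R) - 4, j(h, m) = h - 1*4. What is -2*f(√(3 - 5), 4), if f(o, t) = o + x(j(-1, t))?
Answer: 28 - 2*I*√2 ≈ 28.0 - 2.8284*I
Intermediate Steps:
j(h, m) = -4 + h (j(h, m) = h - 4 = -4 + h)
x(R) = -9 + R
f(o, t) = -14 + o (f(o, t) = o + (-9 + (-4 - 1)) = o + (-9 - 5) = o - 14 = -14 + o)
-2*f(√(3 - 5), 4) = -2*(-14 + √(3 - 5)) = -2*(-14 + √(-2)) = -2*(-14 + I*√2) = 28 - 2*I*√2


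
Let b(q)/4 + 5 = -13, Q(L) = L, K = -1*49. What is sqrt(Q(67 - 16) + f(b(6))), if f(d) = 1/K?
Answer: sqrt(2498)/7 ≈ 7.1400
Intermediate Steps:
K = -49
b(q) = -72 (b(q) = -20 + 4*(-13) = -20 - 52 = -72)
f(d) = -1/49 (f(d) = 1/(-49) = -1/49)
sqrt(Q(67 - 16) + f(b(6))) = sqrt((67 - 16) - 1/49) = sqrt(51 - 1/49) = sqrt(2498/49) = sqrt(2498)/7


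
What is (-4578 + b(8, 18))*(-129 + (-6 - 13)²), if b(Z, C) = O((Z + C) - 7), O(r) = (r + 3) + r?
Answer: -1052584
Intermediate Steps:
O(r) = 3 + 2*r (O(r) = (3 + r) + r = 3 + 2*r)
b(Z, C) = -11 + 2*C + 2*Z (b(Z, C) = 3 + 2*((Z + C) - 7) = 3 + 2*((C + Z) - 7) = 3 + 2*(-7 + C + Z) = 3 + (-14 + 2*C + 2*Z) = -11 + 2*C + 2*Z)
(-4578 + b(8, 18))*(-129 + (-6 - 13)²) = (-4578 + (-11 + 2*18 + 2*8))*(-129 + (-6 - 13)²) = (-4578 + (-11 + 36 + 16))*(-129 + (-19)²) = (-4578 + 41)*(-129 + 361) = -4537*232 = -1052584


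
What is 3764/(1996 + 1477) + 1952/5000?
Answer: 3199912/2170625 ≈ 1.4742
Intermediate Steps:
3764/(1996 + 1477) + 1952/5000 = 3764/3473 + 1952*(1/5000) = 3764*(1/3473) + 244/625 = 3764/3473 + 244/625 = 3199912/2170625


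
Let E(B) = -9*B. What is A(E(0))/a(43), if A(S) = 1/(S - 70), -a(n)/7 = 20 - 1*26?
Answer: -1/2940 ≈ -0.00034014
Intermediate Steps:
a(n) = 42 (a(n) = -7*(20 - 1*26) = -7*(20 - 26) = -7*(-6) = 42)
A(S) = 1/(-70 + S)
A(E(0))/a(43) = 1/(-70 - 9*0*42) = (1/42)/(-70 + 0) = (1/42)/(-70) = -1/70*1/42 = -1/2940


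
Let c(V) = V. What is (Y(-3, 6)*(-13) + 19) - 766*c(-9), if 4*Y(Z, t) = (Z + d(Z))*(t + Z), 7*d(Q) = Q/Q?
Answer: 48586/7 ≈ 6940.9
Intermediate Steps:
d(Q) = 1/7 (d(Q) = (Q/Q)/7 = (1/7)*1 = 1/7)
Y(Z, t) = (1/7 + Z)*(Z + t)/4 (Y(Z, t) = ((Z + 1/7)*(t + Z))/4 = ((1/7 + Z)*(Z + t))/4 = (1/7 + Z)*(Z + t)/4)
(Y(-3, 6)*(-13) + 19) - 766*c(-9) = (((1/4)*(-3)**2 + (1/28)*(-3) + (1/28)*6 + (1/4)*(-3)*6)*(-13) + 19) - 766*(-9) = (((1/4)*9 - 3/28 + 3/14 - 9/2)*(-13) + 19) + 6894 = ((9/4 - 3/28 + 3/14 - 9/2)*(-13) + 19) + 6894 = (-15/7*(-13) + 19) + 6894 = (195/7 + 19) + 6894 = 328/7 + 6894 = 48586/7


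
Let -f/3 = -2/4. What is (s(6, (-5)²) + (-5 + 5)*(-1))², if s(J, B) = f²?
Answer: 81/16 ≈ 5.0625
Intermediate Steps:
f = 3/2 (f = -(-6)/4 = -3*(-½) = 3/2 ≈ 1.5000)
s(J, B) = 9/4 (s(J, B) = (3/2)² = 9/4)
(s(6, (-5)²) + (-5 + 5)*(-1))² = (9/4 + (-5 + 5)*(-1))² = (9/4 + 0*(-1))² = (9/4 + 0)² = (9/4)² = 81/16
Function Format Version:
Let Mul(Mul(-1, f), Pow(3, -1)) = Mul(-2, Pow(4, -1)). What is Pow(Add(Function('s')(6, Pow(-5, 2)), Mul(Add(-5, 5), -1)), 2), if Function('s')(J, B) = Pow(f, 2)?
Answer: Rational(81, 16) ≈ 5.0625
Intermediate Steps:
f = Rational(3, 2) (f = Mul(-3, Mul(-2, Pow(4, -1))) = Mul(-3, Mul(-2, Rational(1, 4))) = Mul(-3, Rational(-1, 2)) = Rational(3, 2) ≈ 1.5000)
Function('s')(J, B) = Rational(9, 4) (Function('s')(J, B) = Pow(Rational(3, 2), 2) = Rational(9, 4))
Pow(Add(Function('s')(6, Pow(-5, 2)), Mul(Add(-5, 5), -1)), 2) = Pow(Add(Rational(9, 4), Mul(Add(-5, 5), -1)), 2) = Pow(Add(Rational(9, 4), Mul(0, -1)), 2) = Pow(Add(Rational(9, 4), 0), 2) = Pow(Rational(9, 4), 2) = Rational(81, 16)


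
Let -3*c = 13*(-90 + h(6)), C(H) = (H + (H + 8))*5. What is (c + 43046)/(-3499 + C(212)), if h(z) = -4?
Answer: -130360/4017 ≈ -32.452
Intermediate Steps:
C(H) = 40 + 10*H (C(H) = (H + (8 + H))*5 = (8 + 2*H)*5 = 40 + 10*H)
c = 1222/3 (c = -13*(-90 - 4)/3 = -13*(-94)/3 = -⅓*(-1222) = 1222/3 ≈ 407.33)
(c + 43046)/(-3499 + C(212)) = (1222/3 + 43046)/(-3499 + (40 + 10*212)) = 130360/(3*(-3499 + (40 + 2120))) = 130360/(3*(-3499 + 2160)) = (130360/3)/(-1339) = (130360/3)*(-1/1339) = -130360/4017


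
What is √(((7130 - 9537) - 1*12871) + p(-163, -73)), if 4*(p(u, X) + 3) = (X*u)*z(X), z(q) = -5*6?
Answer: I*√418094/2 ≈ 323.3*I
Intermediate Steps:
z(q) = -30
p(u, X) = -3 - 15*X*u/2 (p(u, X) = -3 + ((X*u)*(-30))/4 = -3 + (-30*X*u)/4 = -3 - 15*X*u/2)
√(((7130 - 9537) - 1*12871) + p(-163, -73)) = √(((7130 - 9537) - 1*12871) + (-3 - 15/2*(-73)*(-163))) = √((-2407 - 12871) + (-3 - 178485/2)) = √(-15278 - 178491/2) = √(-209047/2) = I*√418094/2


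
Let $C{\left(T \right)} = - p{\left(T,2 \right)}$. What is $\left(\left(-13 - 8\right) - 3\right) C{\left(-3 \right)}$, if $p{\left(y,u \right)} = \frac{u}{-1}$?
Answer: $-48$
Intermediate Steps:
$p{\left(y,u \right)} = - u$ ($p{\left(y,u \right)} = u \left(-1\right) = - u$)
$C{\left(T \right)} = 2$ ($C{\left(T \right)} = - \left(-1\right) 2 = \left(-1\right) \left(-2\right) = 2$)
$\left(\left(-13 - 8\right) - 3\right) C{\left(-3 \right)} = \left(\left(-13 - 8\right) - 3\right) 2 = \left(-21 - 3\right) 2 = \left(-24\right) 2 = -48$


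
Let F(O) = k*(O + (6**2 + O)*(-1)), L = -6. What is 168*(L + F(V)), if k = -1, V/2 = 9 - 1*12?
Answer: 5040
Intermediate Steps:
V = -6 (V = 2*(9 - 1*12) = 2*(9 - 12) = 2*(-3) = -6)
F(O) = 36 (F(O) = -(O + (6**2 + O)*(-1)) = -(O + (36 + O)*(-1)) = -(O + (-36 - O)) = -1*(-36) = 36)
168*(L + F(V)) = 168*(-6 + 36) = 168*30 = 5040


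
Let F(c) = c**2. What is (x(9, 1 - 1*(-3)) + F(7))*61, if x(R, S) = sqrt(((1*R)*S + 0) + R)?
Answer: 2989 + 183*sqrt(5) ≈ 3398.2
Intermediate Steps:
x(R, S) = sqrt(R + R*S) (x(R, S) = sqrt((R*S + 0) + R) = sqrt(R*S + R) = sqrt(R + R*S))
(x(9, 1 - 1*(-3)) + F(7))*61 = (sqrt(9*(1 + (1 - 1*(-3)))) + 7**2)*61 = (sqrt(9*(1 + (1 + 3))) + 49)*61 = (sqrt(9*(1 + 4)) + 49)*61 = (sqrt(9*5) + 49)*61 = (sqrt(45) + 49)*61 = (3*sqrt(5) + 49)*61 = (49 + 3*sqrt(5))*61 = 2989 + 183*sqrt(5)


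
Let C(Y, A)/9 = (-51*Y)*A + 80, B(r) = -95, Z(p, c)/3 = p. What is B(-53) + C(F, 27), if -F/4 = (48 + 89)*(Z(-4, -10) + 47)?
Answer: 237698365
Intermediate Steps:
Z(p, c) = 3*p
F = -19180 (F = -4*(48 + 89)*(3*(-4) + 47) = -548*(-12 + 47) = -548*35 = -4*4795 = -19180)
C(Y, A) = 720 - 459*A*Y (C(Y, A) = 9*((-51*Y)*A + 80) = 9*(-51*A*Y + 80) = 9*(80 - 51*A*Y) = 720 - 459*A*Y)
B(-53) + C(F, 27) = -95 + (720 - 459*27*(-19180)) = -95 + (720 + 237697740) = -95 + 237698460 = 237698365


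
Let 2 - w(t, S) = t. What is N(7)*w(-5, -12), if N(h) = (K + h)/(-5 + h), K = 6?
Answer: 91/2 ≈ 45.500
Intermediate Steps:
w(t, S) = 2 - t
N(h) = (6 + h)/(-5 + h)
N(7)*w(-5, -12) = ((6 + 7)/(-5 + 7))*(2 - 1*(-5)) = (13/2)*(2 + 5) = ((½)*13)*7 = (13/2)*7 = 91/2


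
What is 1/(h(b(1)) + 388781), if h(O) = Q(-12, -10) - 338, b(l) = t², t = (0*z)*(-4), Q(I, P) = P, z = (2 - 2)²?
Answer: 1/388433 ≈ 2.5744e-6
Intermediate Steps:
z = 0 (z = 0² = 0)
t = 0 (t = (0*0)*(-4) = 0*(-4) = 0)
b(l) = 0 (b(l) = 0² = 0)
h(O) = -348 (h(O) = -10 - 338 = -348)
1/(h(b(1)) + 388781) = 1/(-348 + 388781) = 1/388433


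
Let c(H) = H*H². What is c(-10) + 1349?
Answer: 349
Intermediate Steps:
c(H) = H³
c(-10) + 1349 = (-10)³ + 1349 = -1000 + 1349 = 349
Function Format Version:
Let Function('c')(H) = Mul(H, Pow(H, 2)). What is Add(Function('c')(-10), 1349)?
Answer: 349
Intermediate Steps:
Function('c')(H) = Pow(H, 3)
Add(Function('c')(-10), 1349) = Add(Pow(-10, 3), 1349) = Add(-1000, 1349) = 349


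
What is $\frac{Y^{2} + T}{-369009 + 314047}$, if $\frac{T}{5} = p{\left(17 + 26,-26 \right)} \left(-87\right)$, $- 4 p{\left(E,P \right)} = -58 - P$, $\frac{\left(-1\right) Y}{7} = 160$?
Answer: $- \frac{625460}{27481} \approx -22.76$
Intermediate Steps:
$Y = -1120$ ($Y = \left(-7\right) 160 = -1120$)
$p{\left(E,P \right)} = \frac{29}{2} + \frac{P}{4}$ ($p{\left(E,P \right)} = - \frac{-58 - P}{4} = \frac{29}{2} + \frac{P}{4}$)
$T = -3480$ ($T = 5 \left(\frac{29}{2} + \frac{1}{4} \left(-26\right)\right) \left(-87\right) = 5 \left(\frac{29}{2} - \frac{13}{2}\right) \left(-87\right) = 5 \cdot 8 \left(-87\right) = 5 \left(-696\right) = -3480$)
$\frac{Y^{2} + T}{-369009 + 314047} = \frac{\left(-1120\right)^{2} - 3480}{-369009 + 314047} = \frac{1254400 - 3480}{-54962} = 1250920 \left(- \frac{1}{54962}\right) = - \frac{625460}{27481}$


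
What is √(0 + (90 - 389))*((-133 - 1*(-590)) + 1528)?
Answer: 1985*I*√299 ≈ 34324.0*I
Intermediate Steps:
√(0 + (90 - 389))*((-133 - 1*(-590)) + 1528) = √(0 - 299)*((-133 + 590) + 1528) = √(-299)*(457 + 1528) = (I*√299)*1985 = 1985*I*√299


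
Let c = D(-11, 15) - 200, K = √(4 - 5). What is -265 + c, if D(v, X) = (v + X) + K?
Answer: -461 + I ≈ -461.0 + 1.0*I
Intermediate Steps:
K = I (K = √(-1) = I ≈ 1.0*I)
D(v, X) = I + X + v (D(v, X) = (v + X) + I = (X + v) + I = I + X + v)
c = -196 + I (c = (I + 15 - 11) - 200 = (4 + I) - 200 = -196 + I ≈ -196.0 + 1.0*I)
-265 + c = -265 + (-196 + I) = -461 + I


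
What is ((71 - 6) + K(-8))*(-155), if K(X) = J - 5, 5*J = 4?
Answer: -9424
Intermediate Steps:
J = ⅘ (J = (⅕)*4 = ⅘ ≈ 0.80000)
K(X) = -21/5 (K(X) = ⅘ - 5 = -21/5)
((71 - 6) + K(-8))*(-155) = ((71 - 6) - 21/5)*(-155) = (65 - 21/5)*(-155) = (304/5)*(-155) = -9424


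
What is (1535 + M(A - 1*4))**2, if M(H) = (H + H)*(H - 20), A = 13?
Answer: 1787569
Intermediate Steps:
M(H) = 2*H*(-20 + H) (M(H) = (2*H)*(-20 + H) = 2*H*(-20 + H))
(1535 + M(A - 1*4))**2 = (1535 + 2*(13 - 1*4)*(-20 + (13 - 1*4)))**2 = (1535 + 2*(13 - 4)*(-20 + (13 - 4)))**2 = (1535 + 2*9*(-20 + 9))**2 = (1535 + 2*9*(-11))**2 = (1535 - 198)**2 = 1337**2 = 1787569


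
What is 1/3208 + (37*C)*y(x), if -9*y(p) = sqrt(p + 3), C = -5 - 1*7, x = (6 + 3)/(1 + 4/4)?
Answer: 1/3208 + 74*sqrt(30)/3 ≈ 135.11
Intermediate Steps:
x = 9/2 (x = 9/(1 + 4*(1/4)) = 9/(1 + 1) = 9/2 ≈ 4.5000)
C = -12 (C = -5 - 7 = -12)
y(p) = -sqrt(3 + p)/9 (y(p) = -sqrt(p + 3)/9 = -sqrt(3 + p)/9)
1/3208 + (37*C)*y(x) = 1/3208 + (37*(-12))*(-sqrt(3 + 9/2)/9) = 1/3208 - (-148)*sqrt(15/2)/3 = 1/3208 - (-148)*sqrt(30)/2/3 = 1/3208 - (-74)*sqrt(30)/3 = 1/3208 + 74*sqrt(30)/3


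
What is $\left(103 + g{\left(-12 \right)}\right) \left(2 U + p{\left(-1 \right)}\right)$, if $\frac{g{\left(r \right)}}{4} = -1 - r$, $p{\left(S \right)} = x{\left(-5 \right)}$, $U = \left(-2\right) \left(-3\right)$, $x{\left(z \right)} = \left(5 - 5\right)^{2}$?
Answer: $1764$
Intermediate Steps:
$x{\left(z \right)} = 0$ ($x{\left(z \right)} = 0^{2} = 0$)
$U = 6$
$p{\left(S \right)} = 0$
$g{\left(r \right)} = -4 - 4 r$ ($g{\left(r \right)} = 4 \left(-1 - r\right) = -4 - 4 r$)
$\left(103 + g{\left(-12 \right)}\right) \left(2 U + p{\left(-1 \right)}\right) = \left(103 - -44\right) \left(2 \cdot 6 + 0\right) = \left(103 + \left(-4 + 48\right)\right) \left(12 + 0\right) = \left(103 + 44\right) 12 = 147 \cdot 12 = 1764$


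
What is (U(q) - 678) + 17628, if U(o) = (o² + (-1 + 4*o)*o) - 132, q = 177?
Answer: 173286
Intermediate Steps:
U(o) = -132 + o² + o*(-1 + 4*o) (U(o) = (o² + o*(-1 + 4*o)) - 132 = -132 + o² + o*(-1 + 4*o))
(U(q) - 678) + 17628 = ((-132 - 1*177 + 5*177²) - 678) + 17628 = ((-132 - 177 + 5*31329) - 678) + 17628 = ((-132 - 177 + 156645) - 678) + 17628 = (156336 - 678) + 17628 = 155658 + 17628 = 173286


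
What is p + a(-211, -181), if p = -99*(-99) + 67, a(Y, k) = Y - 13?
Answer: 9644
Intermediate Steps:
a(Y, k) = -13 + Y
p = 9868 (p = 9801 + 67 = 9868)
p + a(-211, -181) = 9868 + (-13 - 211) = 9868 - 224 = 9644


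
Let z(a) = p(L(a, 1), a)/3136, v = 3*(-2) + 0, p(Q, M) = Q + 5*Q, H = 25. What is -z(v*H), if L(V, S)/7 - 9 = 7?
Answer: -3/14 ≈ -0.21429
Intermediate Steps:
L(V, S) = 112 (L(V, S) = 63 + 7*7 = 63 + 49 = 112)
p(Q, M) = 6*Q
v = -6 (v = -6 + 0 = -6)
z(a) = 3/14 (z(a) = (6*112)/3136 = 672*(1/3136) = 3/14)
-z(v*H) = -1*3/14 = -3/14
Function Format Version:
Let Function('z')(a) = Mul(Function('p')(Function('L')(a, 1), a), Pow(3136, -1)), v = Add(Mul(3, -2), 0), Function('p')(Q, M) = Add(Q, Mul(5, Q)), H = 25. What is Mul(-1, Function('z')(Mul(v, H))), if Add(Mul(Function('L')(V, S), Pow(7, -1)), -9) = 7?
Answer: Rational(-3, 14) ≈ -0.21429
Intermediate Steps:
Function('L')(V, S) = 112 (Function('L')(V, S) = Add(63, Mul(7, 7)) = Add(63, 49) = 112)
Function('p')(Q, M) = Mul(6, Q)
v = -6 (v = Add(-6, 0) = -6)
Function('z')(a) = Rational(3, 14) (Function('z')(a) = Mul(Mul(6, 112), Pow(3136, -1)) = Mul(672, Rational(1, 3136)) = Rational(3, 14))
Mul(-1, Function('z')(Mul(v, H))) = Mul(-1, Rational(3, 14)) = Rational(-3, 14)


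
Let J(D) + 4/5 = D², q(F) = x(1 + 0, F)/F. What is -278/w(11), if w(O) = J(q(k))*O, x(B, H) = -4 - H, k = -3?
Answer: 12510/341 ≈ 36.686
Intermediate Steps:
q(F) = (-4 - F)/F
J(D) = -⅘ + D²
w(O) = -31*O/45 (w(O) = (-⅘ + ((-4 - 1*(-3))/(-3))²)*O = (-⅘ + (-(-4 + 3)/3)²)*O = (-⅘ + (-⅓*(-1))²)*O = (-⅘ + (⅓)²)*O = (-⅘ + ⅑)*O = -31*O/45)
-278/w(11) = -278/((-31/45*11)) = -278/(-341/45) = -278*(-45/341) = 12510/341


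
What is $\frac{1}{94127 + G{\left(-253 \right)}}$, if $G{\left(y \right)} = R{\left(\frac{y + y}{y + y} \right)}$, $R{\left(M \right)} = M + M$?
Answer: $\frac{1}{94129} \approx 1.0624 \cdot 10^{-5}$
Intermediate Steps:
$R{\left(M \right)} = 2 M$
$G{\left(y \right)} = 2$ ($G{\left(y \right)} = 2 \frac{y + y}{y + y} = 2 \frac{2 y}{2 y} = 2 \cdot 2 y \frac{1}{2 y} = 2 \cdot 1 = 2$)
$\frac{1}{94127 + G{\left(-253 \right)}} = \frac{1}{94127 + 2} = \frac{1}{94129}$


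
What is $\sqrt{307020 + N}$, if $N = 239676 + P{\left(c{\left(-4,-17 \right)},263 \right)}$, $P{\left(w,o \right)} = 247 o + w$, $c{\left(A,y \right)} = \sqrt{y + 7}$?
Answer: $\sqrt{611657 + i \sqrt{10}} \approx 782.08 + 0.002 i$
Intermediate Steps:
$c{\left(A,y \right)} = \sqrt{7 + y}$
$P{\left(w,o \right)} = w + 247 o$
$N = 304637 + i \sqrt{10}$ ($N = 239676 + \left(\sqrt{7 - 17} + 247 \cdot 263\right) = 239676 + \left(\sqrt{-10} + 64961\right) = 239676 + \left(i \sqrt{10} + 64961\right) = 239676 + \left(64961 + i \sqrt{10}\right) = 304637 + i \sqrt{10} \approx 3.0464 \cdot 10^{5} + 3.1623 i$)
$\sqrt{307020 + N} = \sqrt{307020 + \left(304637 + i \sqrt{10}\right)} = \sqrt{611657 + i \sqrt{10}}$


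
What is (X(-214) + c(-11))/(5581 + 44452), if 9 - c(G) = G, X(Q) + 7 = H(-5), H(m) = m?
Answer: 8/50033 ≈ 0.00015989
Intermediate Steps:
X(Q) = -12 (X(Q) = -7 - 5 = -12)
c(G) = 9 - G
(X(-214) + c(-11))/(5581 + 44452) = (-12 + (9 - 1*(-11)))/(5581 + 44452) = (-12 + (9 + 11))/50033 = (-12 + 20)*(1/50033) = 8*(1/50033) = 8/50033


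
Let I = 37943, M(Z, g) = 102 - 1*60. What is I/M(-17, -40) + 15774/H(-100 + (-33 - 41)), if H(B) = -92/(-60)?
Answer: 10810309/966 ≈ 11191.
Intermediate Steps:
M(Z, g) = 42 (M(Z, g) = 102 - 60 = 42)
H(B) = 23/15 (H(B) = -92*(-1/60) = 23/15)
I/M(-17, -40) + 15774/H(-100 + (-33 - 41)) = 37943/42 + 15774/(23/15) = 37943*(1/42) + 15774*(15/23) = 37943/42 + 236610/23 = 10810309/966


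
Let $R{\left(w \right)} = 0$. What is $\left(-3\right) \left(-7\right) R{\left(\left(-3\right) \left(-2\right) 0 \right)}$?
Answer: $0$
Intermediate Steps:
$\left(-3\right) \left(-7\right) R{\left(\left(-3\right) \left(-2\right) 0 \right)} = \left(-3\right) \left(-7\right) 0 = 21 \cdot 0 = 0$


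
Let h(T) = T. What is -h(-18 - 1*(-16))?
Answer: 2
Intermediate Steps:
-h(-18 - 1*(-16)) = -(-18 - 1*(-16)) = -(-18 + 16) = -1*(-2) = 2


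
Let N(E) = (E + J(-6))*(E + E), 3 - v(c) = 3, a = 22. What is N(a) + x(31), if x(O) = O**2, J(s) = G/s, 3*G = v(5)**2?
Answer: 1929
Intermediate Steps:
v(c) = 0 (v(c) = 3 - 1*3 = 3 - 3 = 0)
G = 0 (G = (1/3)*0**2 = (1/3)*0 = 0)
J(s) = 0 (J(s) = 0/s = 0)
N(E) = 2*E**2 (N(E) = (E + 0)*(E + E) = E*(2*E) = 2*E**2)
N(a) + x(31) = 2*22**2 + 31**2 = 2*484 + 961 = 968 + 961 = 1929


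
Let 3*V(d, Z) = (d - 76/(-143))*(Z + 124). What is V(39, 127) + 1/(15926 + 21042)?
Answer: 52454006533/15859272 ≈ 3307.5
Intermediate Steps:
V(d, Z) = (124 + Z)*(76/143 + d)/3 (V(d, Z) = ((d - 76/(-143))*(Z + 124))/3 = ((d - 76*(-1/143))*(124 + Z))/3 = ((d + 76/143)*(124 + Z))/3 = ((76/143 + d)*(124 + Z))/3 = ((124 + Z)*(76/143 + d))/3 = (124 + Z)*(76/143 + d)/3)
V(39, 127) + 1/(15926 + 21042) = (9424/429 + (76/429)*127 + (124/3)*39 + (⅓)*127*39) + 1/(15926 + 21042) = (9424/429 + 9652/429 + 1612 + 1651) + 1/36968 = 1418903/429 + 1/36968 = 52454006533/15859272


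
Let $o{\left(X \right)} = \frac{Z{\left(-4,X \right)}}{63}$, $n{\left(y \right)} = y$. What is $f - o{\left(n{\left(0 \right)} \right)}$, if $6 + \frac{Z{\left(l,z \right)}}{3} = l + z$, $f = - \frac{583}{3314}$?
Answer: $\frac{20897}{69594} \approx 0.30027$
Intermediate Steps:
$f = - \frac{583}{3314}$ ($f = \left(-583\right) \frac{1}{3314} = - \frac{583}{3314} \approx -0.17592$)
$Z{\left(l,z \right)} = -18 + 3 l + 3 z$ ($Z{\left(l,z \right)} = -18 + 3 \left(l + z\right) = -18 + \left(3 l + 3 z\right) = -18 + 3 l + 3 z$)
$o{\left(X \right)} = - \frac{10}{21} + \frac{X}{21}$ ($o{\left(X \right)} = \frac{-18 + 3 \left(-4\right) + 3 X}{63} = \left(-18 - 12 + 3 X\right) \frac{1}{63} = \left(-30 + 3 X\right) \frac{1}{63} = - \frac{10}{21} + \frac{X}{21}$)
$f - o{\left(n{\left(0 \right)} \right)} = - \frac{583}{3314} - \left(- \frac{10}{21} + \frac{1}{21} \cdot 0\right) = - \frac{583}{3314} - \left(- \frac{10}{21} + 0\right) = - \frac{583}{3314} - - \frac{10}{21} = - \frac{583}{3314} + \frac{10}{21} = \frac{20897}{69594}$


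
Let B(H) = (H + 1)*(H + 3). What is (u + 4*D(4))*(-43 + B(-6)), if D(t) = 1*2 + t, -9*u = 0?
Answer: -672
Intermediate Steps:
u = 0 (u = -1/9*0 = 0)
B(H) = (1 + H)*(3 + H)
D(t) = 2 + t
(u + 4*D(4))*(-43 + B(-6)) = (0 + 4*(2 + 4))*(-43 + (3 + (-6)**2 + 4*(-6))) = (0 + 4*6)*(-43 + (3 + 36 - 24)) = (0 + 24)*(-43 + 15) = 24*(-28) = -672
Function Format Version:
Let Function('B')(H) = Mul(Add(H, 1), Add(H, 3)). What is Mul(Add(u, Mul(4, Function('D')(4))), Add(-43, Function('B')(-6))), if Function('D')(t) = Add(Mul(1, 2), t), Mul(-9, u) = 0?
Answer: -672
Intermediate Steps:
u = 0 (u = Mul(Rational(-1, 9), 0) = 0)
Function('B')(H) = Mul(Add(1, H), Add(3, H))
Function('D')(t) = Add(2, t)
Mul(Add(u, Mul(4, Function('D')(4))), Add(-43, Function('B')(-6))) = Mul(Add(0, Mul(4, Add(2, 4))), Add(-43, Add(3, Pow(-6, 2), Mul(4, -6)))) = Mul(Add(0, Mul(4, 6)), Add(-43, Add(3, 36, -24))) = Mul(Add(0, 24), Add(-43, 15)) = Mul(24, -28) = -672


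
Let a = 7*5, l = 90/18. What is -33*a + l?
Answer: -1150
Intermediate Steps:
l = 5 (l = 90*(1/18) = 5)
a = 35
-33*a + l = -33*35 + 5 = -1155 + 5 = -1150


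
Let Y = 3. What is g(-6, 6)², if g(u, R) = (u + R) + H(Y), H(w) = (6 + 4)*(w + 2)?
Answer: 2500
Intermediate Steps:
H(w) = 20 + 10*w (H(w) = 10*(2 + w) = 20 + 10*w)
g(u, R) = 50 + R + u (g(u, R) = (u + R) + (20 + 10*3) = (R + u) + (20 + 30) = (R + u) + 50 = 50 + R + u)
g(-6, 6)² = (50 + 6 - 6)² = 50² = 2500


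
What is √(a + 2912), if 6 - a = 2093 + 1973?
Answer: 2*I*√287 ≈ 33.882*I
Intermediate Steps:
a = -4060 (a = 6 - (2093 + 1973) = 6 - 1*4066 = 6 - 4066 = -4060)
√(a + 2912) = √(-4060 + 2912) = √(-1148) = 2*I*√287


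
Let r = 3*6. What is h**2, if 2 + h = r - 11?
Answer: 25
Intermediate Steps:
r = 18
h = 5 (h = -2 + (18 - 11) = -2 + 7 = 5)
h**2 = 5**2 = 25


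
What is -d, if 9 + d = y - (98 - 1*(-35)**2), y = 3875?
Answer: -4993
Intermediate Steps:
d = 4993 (d = -9 + (3875 - (98 - 1*(-35)**2)) = -9 + (3875 - (98 - 1*1225)) = -9 + (3875 - (98 - 1225)) = -9 + (3875 - 1*(-1127)) = -9 + (3875 + 1127) = -9 + 5002 = 4993)
-d = -1*4993 = -4993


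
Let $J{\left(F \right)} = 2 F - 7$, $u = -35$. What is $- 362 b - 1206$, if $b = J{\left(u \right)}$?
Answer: $26668$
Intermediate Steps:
$J{\left(F \right)} = -7 + 2 F$
$b = -77$ ($b = -7 + 2 \left(-35\right) = -7 - 70 = -77$)
$- 362 b - 1206 = \left(-362\right) \left(-77\right) - 1206 = 27874 - 1206 = 26668$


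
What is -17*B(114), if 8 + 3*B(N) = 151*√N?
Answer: 136/3 - 2567*√114/3 ≈ -9090.7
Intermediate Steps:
B(N) = -8/3 + 151*√N/3 (B(N) = -8/3 + (151*√N)/3 = -8/3 + 151*√N/3)
-17*B(114) = -17*(-8/3 + 151*√114/3) = 136/3 - 2567*√114/3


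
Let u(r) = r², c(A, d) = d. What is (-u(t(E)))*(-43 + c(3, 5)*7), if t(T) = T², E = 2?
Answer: 128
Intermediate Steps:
(-u(t(E)))*(-43 + c(3, 5)*7) = (-(2²)²)*(-43 + 5*7) = (-1*4²)*(-43 + 35) = -1*16*(-8) = -16*(-8) = 128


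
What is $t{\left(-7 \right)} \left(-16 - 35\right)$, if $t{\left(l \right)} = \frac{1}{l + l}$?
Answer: $\frac{51}{14} \approx 3.6429$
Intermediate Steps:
$t{\left(l \right)} = \frac{1}{2 l}$
$t{\left(-7 \right)} \left(-16 - 35\right) = \frac{1}{2 \left(-7\right)} \left(-16 - 35\right) = \frac{1}{2} \left(- \frac{1}{7}\right) \left(-51\right) = \left(- \frac{1}{14}\right) \left(-51\right) = \frac{51}{14}$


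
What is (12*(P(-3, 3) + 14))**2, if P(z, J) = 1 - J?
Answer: 20736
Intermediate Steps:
(12*(P(-3, 3) + 14))**2 = (12*((1 - 1*3) + 14))**2 = (12*((1 - 3) + 14))**2 = (12*(-2 + 14))**2 = (12*12)**2 = 144**2 = 20736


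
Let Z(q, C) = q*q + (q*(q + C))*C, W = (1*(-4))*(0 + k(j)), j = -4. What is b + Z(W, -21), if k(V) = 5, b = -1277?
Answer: -18097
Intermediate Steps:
W = -20 (W = (1*(-4))*(0 + 5) = -4*5 = -20)
Z(q, C) = q² + C*q*(C + q) (Z(q, C) = q² + (q*(C + q))*C = q² + C*q*(C + q))
b + Z(W, -21) = -1277 - 20*(-20 + (-21)² - 21*(-20)) = -1277 - 20*(-20 + 441 + 420) = -1277 - 20*841 = -1277 - 16820 = -18097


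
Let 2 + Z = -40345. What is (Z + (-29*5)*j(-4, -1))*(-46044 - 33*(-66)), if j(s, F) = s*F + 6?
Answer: 1833467202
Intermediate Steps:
Z = -40347 (Z = -2 - 40345 = -40347)
j(s, F) = 6 + F*s (j(s, F) = F*s + 6 = 6 + F*s)
(Z + (-29*5)*j(-4, -1))*(-46044 - 33*(-66)) = (-40347 + (-29*5)*(6 - 1*(-4)))*(-46044 - 33*(-66)) = (-40347 - 145*(6 + 4))*(-46044 + 2178) = (-40347 - 145*10)*(-43866) = (-40347 - 1450)*(-43866) = -41797*(-43866) = 1833467202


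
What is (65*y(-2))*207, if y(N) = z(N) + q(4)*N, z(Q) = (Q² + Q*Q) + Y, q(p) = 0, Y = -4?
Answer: 53820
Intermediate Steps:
z(Q) = -4 + 2*Q² (z(Q) = (Q² + Q*Q) - 4 = (Q² + Q²) - 4 = 2*Q² - 4 = -4 + 2*Q²)
y(N) = -4 + 2*N² (y(N) = (-4 + 2*N²) + 0*N = (-4 + 2*N²) + 0 = -4 + 2*N²)
(65*y(-2))*207 = (65*(-4 + 2*(-2)²))*207 = (65*(-4 + 2*4))*207 = (65*(-4 + 8))*207 = (65*4)*207 = 260*207 = 53820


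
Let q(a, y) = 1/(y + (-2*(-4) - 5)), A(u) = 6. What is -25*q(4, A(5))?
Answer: -25/9 ≈ -2.7778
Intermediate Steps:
q(a, y) = 1/(3 + y) (q(a, y) = 1/(y + (8 - 5)) = 1/(y + 3) = 1/(3 + y))
-25*q(4, A(5)) = -25/(3 + 6) = -25/9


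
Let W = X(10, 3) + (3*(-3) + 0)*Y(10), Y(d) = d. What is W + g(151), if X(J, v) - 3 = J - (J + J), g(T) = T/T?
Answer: -96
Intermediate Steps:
g(T) = 1
X(J, v) = 3 - J (X(J, v) = 3 + (J - (J + J)) = 3 + (J - 2*J) = 3 - J)
W = -97 (W = (3 - 1*10) + (3*(-3) + 0)*10 = (3 - 10) + (-9 + 0)*10 = -7 - 9*10 = -7 - 90 = -97)
W + g(151) = -97 + 1 = -96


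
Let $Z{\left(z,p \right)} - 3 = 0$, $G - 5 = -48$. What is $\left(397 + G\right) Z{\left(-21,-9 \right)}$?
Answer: $1062$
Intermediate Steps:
$G = -43$ ($G = 5 - 48 = -43$)
$Z{\left(z,p \right)} = 3$ ($Z{\left(z,p \right)} = 3 + 0 = 3$)
$\left(397 + G\right) Z{\left(-21,-9 \right)} = \left(397 - 43\right) 3 = 354 \cdot 3 = 1062$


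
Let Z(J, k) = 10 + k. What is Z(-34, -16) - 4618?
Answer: -4624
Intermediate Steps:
Z(-34, -16) - 4618 = (10 - 16) - 4618 = -6 - 4618 = -4624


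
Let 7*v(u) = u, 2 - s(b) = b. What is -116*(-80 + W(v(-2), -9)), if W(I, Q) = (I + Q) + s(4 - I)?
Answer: 74356/7 ≈ 10622.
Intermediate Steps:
s(b) = 2 - b
v(u) = u/7
W(I, Q) = -2 + Q + 2*I (W(I, Q) = (I + Q) + (2 - (4 - I)) = (I + Q) + (2 + (-4 + I)) = (I + Q) + (-2 + I) = -2 + Q + 2*I)
-116*(-80 + W(v(-2), -9)) = -116*(-80 + (-2 - 9 + 2*((⅐)*(-2)))) = -116*(-80 + (-2 - 9 + 2*(-2/7))) = -116*(-80 + (-2 - 9 - 4/7)) = -116*(-80 - 81/7) = -116*(-641/7) = 74356/7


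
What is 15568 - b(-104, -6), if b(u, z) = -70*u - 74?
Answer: 8362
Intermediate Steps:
b(u, z) = -74 - 70*u
15568 - b(-104, -6) = 15568 - (-74 - 70*(-104)) = 15568 - (-74 + 7280) = 15568 - 1*7206 = 15568 - 7206 = 8362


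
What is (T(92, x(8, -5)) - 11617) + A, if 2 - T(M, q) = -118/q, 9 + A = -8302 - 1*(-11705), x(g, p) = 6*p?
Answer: -123374/15 ≈ -8224.9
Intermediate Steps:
A = 3394 (A = -9 + (-8302 - 1*(-11705)) = -9 + (-8302 + 11705) = -9 + 3403 = 3394)
T(M, q) = 2 + 118/q (T(M, q) = 2 - (-118)/q = 2 + 118/q)
(T(92, x(8, -5)) - 11617) + A = ((2 + 118/((6*(-5)))) - 11617) + 3394 = ((2 + 118/(-30)) - 11617) + 3394 = ((2 + 118*(-1/30)) - 11617) + 3394 = ((2 - 59/15) - 11617) + 3394 = (-29/15 - 11617) + 3394 = -174284/15 + 3394 = -123374/15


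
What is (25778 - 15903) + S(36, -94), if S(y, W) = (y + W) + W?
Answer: 9723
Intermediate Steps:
S(y, W) = y + 2*W (S(y, W) = (W + y) + W = y + 2*W)
(25778 - 15903) + S(36, -94) = (25778 - 15903) + (36 + 2*(-94)) = 9875 + (36 - 188) = 9875 - 152 = 9723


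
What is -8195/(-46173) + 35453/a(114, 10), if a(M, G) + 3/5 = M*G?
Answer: 2743847920/87682527 ≈ 31.293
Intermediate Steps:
a(M, G) = -3/5 + G*M (a(M, G) = -3/5 + M*G = -3/5 + G*M)
-8195/(-46173) + 35453/a(114, 10) = -8195/(-46173) + 35453/(-3/5 + 10*114) = -8195*(-1/46173) + 35453/(-3/5 + 1140) = 8195/46173 + 35453/(5697/5) = 8195/46173 + 35453*(5/5697) = 8195/46173 + 177265/5697 = 2743847920/87682527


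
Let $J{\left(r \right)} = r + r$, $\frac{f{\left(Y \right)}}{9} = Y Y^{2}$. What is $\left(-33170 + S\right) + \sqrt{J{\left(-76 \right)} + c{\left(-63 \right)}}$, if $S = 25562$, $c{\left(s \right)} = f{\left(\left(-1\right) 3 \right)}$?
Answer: $-7608 + i \sqrt{395} \approx -7608.0 + 19.875 i$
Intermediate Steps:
$f{\left(Y \right)} = 9 Y^{3}$ ($f{\left(Y \right)} = 9 Y Y^{2} = 9 Y^{3}$)
$c{\left(s \right)} = -243$ ($c{\left(s \right)} = 9 \left(\left(-1\right) 3\right)^{3} = 9 \left(-3\right)^{3} = 9 \left(-27\right) = -243$)
$J{\left(r \right)} = 2 r$
$\left(-33170 + S\right) + \sqrt{J{\left(-76 \right)} + c{\left(-63 \right)}} = \left(-33170 + 25562\right) + \sqrt{2 \left(-76\right) - 243} = -7608 + \sqrt{-152 - 243} = -7608 + \sqrt{-395} = -7608 + i \sqrt{395}$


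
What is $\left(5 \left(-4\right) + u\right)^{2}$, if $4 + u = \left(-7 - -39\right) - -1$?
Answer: $81$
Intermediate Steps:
$u = 29$ ($u = -4 - -33 = -4 + \left(\left(-7 + 39\right) + 1\right) = -4 + \left(32 + 1\right) = -4 + 33 = 29$)
$\left(5 \left(-4\right) + u\right)^{2} = \left(5 \left(-4\right) + 29\right)^{2} = \left(-20 + 29\right)^{2} = 9^{2} = 81$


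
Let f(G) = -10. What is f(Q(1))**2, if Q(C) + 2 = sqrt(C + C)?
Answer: 100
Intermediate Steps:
Q(C) = -2 + sqrt(2)*sqrt(C) (Q(C) = -2 + sqrt(C + C) = -2 + sqrt(2*C) = -2 + sqrt(2)*sqrt(C))
f(Q(1))**2 = (-10)**2 = 100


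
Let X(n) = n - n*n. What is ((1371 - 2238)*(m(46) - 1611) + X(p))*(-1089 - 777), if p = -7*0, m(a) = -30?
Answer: -2654845902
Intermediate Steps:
p = 0
X(n) = n - n²
((1371 - 2238)*(m(46) - 1611) + X(p))*(-1089 - 777) = ((1371 - 2238)*(-30 - 1611) + 0*(1 - 1*0))*(-1089 - 777) = (-867*(-1641) + 0*(1 + 0))*(-1866) = (1422747 + 0*1)*(-1866) = (1422747 + 0)*(-1866) = 1422747*(-1866) = -2654845902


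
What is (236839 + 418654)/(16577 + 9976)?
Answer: 655493/26553 ≈ 24.686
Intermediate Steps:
(236839 + 418654)/(16577 + 9976) = 655493/26553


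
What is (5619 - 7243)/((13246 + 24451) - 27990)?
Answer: -1624/9707 ≈ -0.16730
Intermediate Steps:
(5619 - 7243)/((13246 + 24451) - 27990) = -1624/(37697 - 27990) = -1624/9707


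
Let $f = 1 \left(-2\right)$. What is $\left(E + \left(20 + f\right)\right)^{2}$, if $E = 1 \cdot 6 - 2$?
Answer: $484$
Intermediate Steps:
$f = -2$
$E = 4$ ($E = 6 - 2 = 4$)
$\left(E + \left(20 + f\right)\right)^{2} = \left(4 + \left(20 - 2\right)\right)^{2} = \left(4 + 18\right)^{2} = 22^{2} = 484$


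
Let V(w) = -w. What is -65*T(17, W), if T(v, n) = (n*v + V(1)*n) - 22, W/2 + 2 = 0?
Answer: 5590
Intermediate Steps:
W = -4 (W = -4 + 2*0 = -4 + 0 = -4)
T(v, n) = -22 - n + n*v (T(v, n) = (n*v + (-1*1)*n) - 22 = (n*v - n) - 22 = (-n + n*v) - 22 = -22 - n + n*v)
-65*T(17, W) = -65*(-22 - 1*(-4) - 4*17) = -65*(-22 + 4 - 68) = -65*(-86) = 5590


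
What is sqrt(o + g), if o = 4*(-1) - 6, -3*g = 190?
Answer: 2*I*sqrt(165)/3 ≈ 8.5635*I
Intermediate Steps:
g = -190/3 (g = -1/3*190 = -190/3 ≈ -63.333)
o = -10 (o = -4 - 6 = -10)
sqrt(o + g) = sqrt(-10 - 190/3) = sqrt(-220/3) = 2*I*sqrt(165)/3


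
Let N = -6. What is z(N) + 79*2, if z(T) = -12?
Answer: 146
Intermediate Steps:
z(N) + 79*2 = -12 + 79*2 = -12 + 158 = 146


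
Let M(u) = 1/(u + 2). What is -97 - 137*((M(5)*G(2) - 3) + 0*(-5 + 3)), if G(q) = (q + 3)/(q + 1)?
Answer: 5909/21 ≈ 281.38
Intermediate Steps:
M(u) = 1/(2 + u)
G(q) = (3 + q)/(1 + q)
-97 - 137*((M(5)*G(2) - 3) + 0*(-5 + 3)) = -97 - 137*((((3 + 2)/(1 + 2))/(2 + 5) - 3) + 0*(-5 + 3)) = -97 - 137*(((5/3)/7 - 3) + 0*(-2)) = -97 - 137*((((1/3)*5)/7 - 3) + 0) = -97 - 137*(((1/7)*(5/3) - 3) + 0) = -97 - 137*((5/21 - 3) + 0) = -97 - 137*(-58/21 + 0) = -97 - 137*(-58/21) = -97 + 7946/21 = 5909/21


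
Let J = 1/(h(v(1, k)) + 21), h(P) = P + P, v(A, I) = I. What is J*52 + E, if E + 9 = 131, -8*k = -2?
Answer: 5350/43 ≈ 124.42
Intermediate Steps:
k = ¼ (k = -⅛*(-2) = ¼ ≈ 0.25000)
E = 122 (E = -9 + 131 = 122)
h(P) = 2*P
J = 2/43 (J = 1/(2*(¼) + 21) = 1/(½ + 21) = 1/(43/2) = 2/43 ≈ 0.046512)
J*52 + E = (2/43)*52 + 122 = 104/43 + 122 = 5350/43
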